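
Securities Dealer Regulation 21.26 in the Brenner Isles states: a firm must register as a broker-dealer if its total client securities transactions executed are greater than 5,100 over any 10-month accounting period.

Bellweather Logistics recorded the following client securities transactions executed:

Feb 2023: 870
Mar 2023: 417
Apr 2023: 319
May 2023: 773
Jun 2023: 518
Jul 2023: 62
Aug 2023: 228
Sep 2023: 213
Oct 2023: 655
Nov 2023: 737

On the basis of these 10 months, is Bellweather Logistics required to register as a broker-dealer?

No

Total client securities transactions executed: 870 + 417 + 319 + 773 + 518 + 62 + 228 + 213 + 655 + 737 = 4,792.
4,792 ≤ 5,100, so the threshold is not exceeded.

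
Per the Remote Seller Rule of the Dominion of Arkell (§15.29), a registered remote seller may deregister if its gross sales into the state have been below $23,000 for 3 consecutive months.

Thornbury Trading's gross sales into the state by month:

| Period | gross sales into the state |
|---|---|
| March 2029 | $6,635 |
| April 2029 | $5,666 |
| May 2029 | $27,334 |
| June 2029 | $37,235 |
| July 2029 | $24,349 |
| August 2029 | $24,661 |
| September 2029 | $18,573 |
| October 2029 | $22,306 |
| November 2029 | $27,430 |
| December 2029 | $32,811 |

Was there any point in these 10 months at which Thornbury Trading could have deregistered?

Months below $23,000: March 2029, April 2029, September 2029, October 2029.
Longest run of consecutive months below the threshold: 2.
2 < 3, so Thornbury Trading never became eligible.

No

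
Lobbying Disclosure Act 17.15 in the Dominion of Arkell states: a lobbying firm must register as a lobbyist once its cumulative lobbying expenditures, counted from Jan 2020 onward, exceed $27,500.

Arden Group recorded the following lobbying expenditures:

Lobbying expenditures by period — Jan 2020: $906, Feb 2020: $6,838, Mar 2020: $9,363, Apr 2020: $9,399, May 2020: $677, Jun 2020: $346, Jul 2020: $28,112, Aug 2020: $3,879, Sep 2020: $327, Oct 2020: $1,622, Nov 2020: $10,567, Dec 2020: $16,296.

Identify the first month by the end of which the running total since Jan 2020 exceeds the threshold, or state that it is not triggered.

Jun 2020

Through Jan 2020: $906
Through Feb 2020: $7,744
Through Mar 2020: $17,107
Through Apr 2020: $26,506
Through May 2020: $27,183
Through Jun 2020: $27,529 ← exceeds threshold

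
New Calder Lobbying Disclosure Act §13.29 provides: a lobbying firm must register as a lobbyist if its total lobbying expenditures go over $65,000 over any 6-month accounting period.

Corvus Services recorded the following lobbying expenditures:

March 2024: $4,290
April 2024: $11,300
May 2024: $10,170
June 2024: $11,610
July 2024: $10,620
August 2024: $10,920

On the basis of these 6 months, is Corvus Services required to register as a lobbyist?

No

Total lobbying expenditures: $4,290 + $11,300 + $10,170 + $11,610 + $10,620 + $10,920 = $58,910.
$58,910 ≤ $65,000, so the threshold is not exceeded.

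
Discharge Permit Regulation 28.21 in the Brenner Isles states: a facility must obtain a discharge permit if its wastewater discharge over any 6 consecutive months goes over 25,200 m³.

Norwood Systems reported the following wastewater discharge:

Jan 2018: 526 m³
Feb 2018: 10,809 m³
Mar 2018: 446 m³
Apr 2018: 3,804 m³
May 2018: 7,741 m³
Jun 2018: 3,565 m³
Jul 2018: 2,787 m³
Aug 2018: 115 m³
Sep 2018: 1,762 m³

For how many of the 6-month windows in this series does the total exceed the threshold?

Jan 2018–Jun 2018: 526 m³ + 10,809 m³ + 446 m³ + 3,804 m³ + 7,741 m³ + 3,565 m³ = 26,891 m³ (over)
Feb 2018–Jul 2018: 10,809 m³ + 446 m³ + 3,804 m³ + 7,741 m³ + 3,565 m³ + 2,787 m³ = 29,152 m³ (over)
Mar 2018–Aug 2018: 446 m³ + 3,804 m³ + 7,741 m³ + 3,565 m³ + 2,787 m³ + 115 m³ = 18,458 m³ (under)
Apr 2018–Sep 2018: 3,804 m³ + 7,741 m³ + 3,565 m³ + 2,787 m³ + 115 m³ + 1,762 m³ = 19,774 m³ (under)
2 windows exceed the threshold.

2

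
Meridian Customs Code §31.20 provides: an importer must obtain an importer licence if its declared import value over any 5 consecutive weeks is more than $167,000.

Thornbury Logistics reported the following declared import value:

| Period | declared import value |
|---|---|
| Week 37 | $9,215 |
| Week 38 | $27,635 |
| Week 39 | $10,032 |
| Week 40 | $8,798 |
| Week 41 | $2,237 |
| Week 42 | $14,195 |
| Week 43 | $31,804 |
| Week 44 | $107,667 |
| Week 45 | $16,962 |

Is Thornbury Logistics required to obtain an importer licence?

Yes

Week 37–Week 41: $9,215 + $27,635 + $10,032 + $8,798 + $2,237 = $57,917 (under)
Week 38–Week 42: $27,635 + $10,032 + $8,798 + $2,237 + $14,195 = $62,897 (under)
Week 39–Week 43: $10,032 + $8,798 + $2,237 + $14,195 + $31,804 = $67,066 (under)
Week 40–Week 44: $8,798 + $2,237 + $14,195 + $31,804 + $107,667 = $164,701 (under)
Week 41–Week 45: $2,237 + $14,195 + $31,804 + $107,667 + $16,962 = $172,865 (over)
At least one window exceeds $167,000.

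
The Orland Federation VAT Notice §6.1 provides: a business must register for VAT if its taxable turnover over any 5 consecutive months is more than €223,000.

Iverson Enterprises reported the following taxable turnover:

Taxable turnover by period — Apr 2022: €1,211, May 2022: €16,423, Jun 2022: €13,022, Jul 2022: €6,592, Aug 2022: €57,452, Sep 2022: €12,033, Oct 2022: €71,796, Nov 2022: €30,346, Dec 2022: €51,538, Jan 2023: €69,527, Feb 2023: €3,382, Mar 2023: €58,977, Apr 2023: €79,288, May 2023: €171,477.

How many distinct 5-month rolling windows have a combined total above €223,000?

5

Apr 2022–Aug 2022: €1,211 + €16,423 + €13,022 + €6,592 + €57,452 = €94,700 (under)
May 2022–Sep 2022: €16,423 + €13,022 + €6,592 + €57,452 + €12,033 = €105,522 (under)
Jun 2022–Oct 2022: €13,022 + €6,592 + €57,452 + €12,033 + €71,796 = €160,895 (under)
Jul 2022–Nov 2022: €6,592 + €57,452 + €12,033 + €71,796 + €30,346 = €178,219 (under)
Aug 2022–Dec 2022: €57,452 + €12,033 + €71,796 + €30,346 + €51,538 = €223,165 (over)
Sep 2022–Jan 2023: €12,033 + €71,796 + €30,346 + €51,538 + €69,527 = €235,240 (over)
Oct 2022–Feb 2023: €71,796 + €30,346 + €51,538 + €69,527 + €3,382 = €226,589 (over)
Nov 2022–Mar 2023: €30,346 + €51,538 + €69,527 + €3,382 + €58,977 = €213,770 (under)
Dec 2022–Apr 2023: €51,538 + €69,527 + €3,382 + €58,977 + €79,288 = €262,712 (over)
Jan 2023–May 2023: €69,527 + €3,382 + €58,977 + €79,288 + €171,477 = €382,651 (over)
5 windows exceed the threshold.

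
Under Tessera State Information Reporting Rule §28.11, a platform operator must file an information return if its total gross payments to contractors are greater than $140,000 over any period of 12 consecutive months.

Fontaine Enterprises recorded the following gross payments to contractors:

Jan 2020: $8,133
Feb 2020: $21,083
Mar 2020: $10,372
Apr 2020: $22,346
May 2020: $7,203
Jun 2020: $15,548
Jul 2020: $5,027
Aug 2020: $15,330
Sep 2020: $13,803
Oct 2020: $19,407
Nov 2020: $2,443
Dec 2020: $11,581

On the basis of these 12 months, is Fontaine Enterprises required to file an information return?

Yes

Total gross payments to contractors: $8,133 + $21,083 + $10,372 + $22,346 + $7,203 + $15,548 + $5,027 + $15,330 + $13,803 + $19,407 + $2,443 + $11,581 = $152,276.
$152,276 > $140,000, so the threshold is exceeded.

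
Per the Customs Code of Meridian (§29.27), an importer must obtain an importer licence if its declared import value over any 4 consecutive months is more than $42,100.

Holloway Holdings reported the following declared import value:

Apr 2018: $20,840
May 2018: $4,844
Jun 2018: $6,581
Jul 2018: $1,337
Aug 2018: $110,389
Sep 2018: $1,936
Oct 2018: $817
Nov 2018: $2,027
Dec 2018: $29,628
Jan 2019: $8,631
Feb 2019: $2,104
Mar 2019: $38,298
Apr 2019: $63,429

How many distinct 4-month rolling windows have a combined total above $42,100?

Apr 2018–Jul 2018: $20,840 + $4,844 + $6,581 + $1,337 = $33,602 (under)
May 2018–Aug 2018: $4,844 + $6,581 + $1,337 + $110,389 = $123,151 (over)
Jun 2018–Sep 2018: $6,581 + $1,337 + $110,389 + $1,936 = $120,243 (over)
Jul 2018–Oct 2018: $1,337 + $110,389 + $1,936 + $817 = $114,479 (over)
Aug 2018–Nov 2018: $110,389 + $1,936 + $817 + $2,027 = $115,169 (over)
Sep 2018–Dec 2018: $1,936 + $817 + $2,027 + $29,628 = $34,408 (under)
Oct 2018–Jan 2019: $817 + $2,027 + $29,628 + $8,631 = $41,103 (under)
Nov 2018–Feb 2019: $2,027 + $29,628 + $8,631 + $2,104 = $42,390 (over)
Dec 2018–Mar 2019: $29,628 + $8,631 + $2,104 + $38,298 = $78,661 (over)
Jan 2019–Apr 2019: $8,631 + $2,104 + $38,298 + $63,429 = $112,462 (over)
7 windows exceed the threshold.

7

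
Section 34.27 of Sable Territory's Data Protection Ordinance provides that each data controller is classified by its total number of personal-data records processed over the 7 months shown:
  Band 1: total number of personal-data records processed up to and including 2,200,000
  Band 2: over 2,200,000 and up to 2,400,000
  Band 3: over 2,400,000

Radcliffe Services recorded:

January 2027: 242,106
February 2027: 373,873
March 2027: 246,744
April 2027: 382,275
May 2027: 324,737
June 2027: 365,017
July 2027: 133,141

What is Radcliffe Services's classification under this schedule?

Total number of personal-data records processed: 242,106 + 373,873 + 246,744 + 382,275 + 324,737 + 365,017 + 133,141 = 2,067,893.
2,067,893 ≤ 2,200,000, so Band 1 applies.

Band 1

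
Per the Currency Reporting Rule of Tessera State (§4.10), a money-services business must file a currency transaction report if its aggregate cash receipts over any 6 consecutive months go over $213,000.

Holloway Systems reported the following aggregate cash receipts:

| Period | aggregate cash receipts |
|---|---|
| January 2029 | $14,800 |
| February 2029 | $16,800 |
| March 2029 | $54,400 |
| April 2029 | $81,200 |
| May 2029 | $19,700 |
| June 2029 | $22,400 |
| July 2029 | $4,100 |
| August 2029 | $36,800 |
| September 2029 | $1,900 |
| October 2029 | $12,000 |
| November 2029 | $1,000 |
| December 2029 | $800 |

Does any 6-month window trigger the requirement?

Yes

January 2029–June 2029: $14,800 + $16,800 + $54,400 + $81,200 + $19,700 + $22,400 = $209,300 (under)
February 2029–July 2029: $16,800 + $54,400 + $81,200 + $19,700 + $22,400 + $4,100 = $198,600 (under)
March 2029–August 2029: $54,400 + $81,200 + $19,700 + $22,400 + $4,100 + $36,800 = $218,600 (over)
April 2029–September 2029: $81,200 + $19,700 + $22,400 + $4,100 + $36,800 + $1,900 = $166,100 (under)
May 2029–October 2029: $19,700 + $22,400 + $4,100 + $36,800 + $1,900 + $12,000 = $96,900 (under)
June 2029–November 2029: $22,400 + $4,100 + $36,800 + $1,900 + $12,000 + $1,000 = $78,200 (under)
July 2029–December 2029: $4,100 + $36,800 + $1,900 + $12,000 + $1,000 + $800 = $56,600 (under)
At least one window exceeds $213,000.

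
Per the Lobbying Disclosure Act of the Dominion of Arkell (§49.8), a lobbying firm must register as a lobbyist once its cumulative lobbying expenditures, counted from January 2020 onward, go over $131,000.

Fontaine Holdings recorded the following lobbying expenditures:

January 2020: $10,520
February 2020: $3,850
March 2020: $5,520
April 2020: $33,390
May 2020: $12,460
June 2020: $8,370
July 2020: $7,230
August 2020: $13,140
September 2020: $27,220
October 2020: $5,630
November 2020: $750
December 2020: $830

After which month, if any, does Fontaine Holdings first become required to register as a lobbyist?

Through January 2020: $10,520
Through February 2020: $14,370
Through March 2020: $19,890
Through April 2020: $53,280
Through May 2020: $65,740
Through June 2020: $74,110
Through July 2020: $81,340
Through August 2020: $94,480
Through September 2020: $121,700
Through October 2020: $127,330
Through November 2020: $128,080
Through December 2020: $128,910
Final cumulative total $128,910 ≤ $131,000; the threshold is never exceeded.

Not triggered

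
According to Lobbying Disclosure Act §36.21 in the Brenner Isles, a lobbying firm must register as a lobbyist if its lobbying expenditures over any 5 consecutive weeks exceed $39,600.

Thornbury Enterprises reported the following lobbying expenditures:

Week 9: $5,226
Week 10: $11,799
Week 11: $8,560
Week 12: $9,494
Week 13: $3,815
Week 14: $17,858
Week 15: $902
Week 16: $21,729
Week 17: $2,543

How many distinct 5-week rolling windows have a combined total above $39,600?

Week 9–Week 13: $5,226 + $11,799 + $8,560 + $9,494 + $3,815 = $38,894 (under)
Week 10–Week 14: $11,799 + $8,560 + $9,494 + $3,815 + $17,858 = $51,526 (over)
Week 11–Week 15: $8,560 + $9,494 + $3,815 + $17,858 + $902 = $40,629 (over)
Week 12–Week 16: $9,494 + $3,815 + $17,858 + $902 + $21,729 = $53,798 (over)
Week 13–Week 17: $3,815 + $17,858 + $902 + $21,729 + $2,543 = $46,847 (over)
4 windows exceed the threshold.

4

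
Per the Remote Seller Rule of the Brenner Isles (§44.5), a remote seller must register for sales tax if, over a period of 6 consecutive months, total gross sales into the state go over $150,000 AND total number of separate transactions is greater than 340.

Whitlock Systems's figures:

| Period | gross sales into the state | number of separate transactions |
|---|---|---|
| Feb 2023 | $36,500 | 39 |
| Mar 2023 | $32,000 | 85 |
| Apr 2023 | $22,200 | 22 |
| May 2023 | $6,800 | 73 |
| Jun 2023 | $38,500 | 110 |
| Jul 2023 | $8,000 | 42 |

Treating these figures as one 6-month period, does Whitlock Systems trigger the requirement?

No

Total gross sales into the state: $36,500 + $32,000 + $22,200 + $6,800 + $38,500 + $8,000 = $144,000 (≤ $150,000).
Total number of separate transactions: 39 + 85 + 22 + 73 + 110 + 42 = 371 (> 340).
The test is 'and': the rule requires both, and at least one is not exceeded.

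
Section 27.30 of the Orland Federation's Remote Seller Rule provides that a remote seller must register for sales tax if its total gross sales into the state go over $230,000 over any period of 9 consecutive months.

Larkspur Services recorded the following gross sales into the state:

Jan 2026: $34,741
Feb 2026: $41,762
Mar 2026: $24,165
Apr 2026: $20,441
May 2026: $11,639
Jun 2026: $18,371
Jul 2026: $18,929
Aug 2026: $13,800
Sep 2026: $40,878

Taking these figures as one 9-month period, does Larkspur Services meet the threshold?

No

Total gross sales into the state: $34,741 + $41,762 + $24,165 + $20,441 + $11,639 + $18,371 + $18,929 + $13,800 + $40,878 = $224,726.
$224,726 ≤ $230,000, so the threshold is not exceeded.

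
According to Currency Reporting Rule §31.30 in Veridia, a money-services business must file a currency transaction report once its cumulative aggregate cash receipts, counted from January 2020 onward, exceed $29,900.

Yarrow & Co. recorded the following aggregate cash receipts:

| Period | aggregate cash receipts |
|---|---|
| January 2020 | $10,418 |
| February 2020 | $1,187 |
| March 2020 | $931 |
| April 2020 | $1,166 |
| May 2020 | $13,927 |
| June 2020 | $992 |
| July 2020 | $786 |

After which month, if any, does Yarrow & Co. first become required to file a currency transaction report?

Not triggered

Through January 2020: $10,418
Through February 2020: $11,605
Through March 2020: $12,536
Through April 2020: $13,702
Through May 2020: $27,629
Through June 2020: $28,621
Through July 2020: $29,407
Final cumulative total $29,407 ≤ $29,900; the threshold is never exceeded.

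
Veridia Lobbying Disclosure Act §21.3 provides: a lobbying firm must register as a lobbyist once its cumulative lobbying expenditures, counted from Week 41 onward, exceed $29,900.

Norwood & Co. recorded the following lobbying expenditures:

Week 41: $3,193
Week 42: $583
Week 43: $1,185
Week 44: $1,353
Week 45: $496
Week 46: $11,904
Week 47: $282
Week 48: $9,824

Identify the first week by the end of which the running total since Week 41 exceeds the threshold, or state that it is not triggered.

Not triggered

Through Week 41: $3,193
Through Week 42: $3,776
Through Week 43: $4,961
Through Week 44: $6,314
Through Week 45: $6,810
Through Week 46: $18,714
Through Week 47: $18,996
Through Week 48: $28,820
Final cumulative total $28,820 ≤ $29,900; the threshold is never exceeded.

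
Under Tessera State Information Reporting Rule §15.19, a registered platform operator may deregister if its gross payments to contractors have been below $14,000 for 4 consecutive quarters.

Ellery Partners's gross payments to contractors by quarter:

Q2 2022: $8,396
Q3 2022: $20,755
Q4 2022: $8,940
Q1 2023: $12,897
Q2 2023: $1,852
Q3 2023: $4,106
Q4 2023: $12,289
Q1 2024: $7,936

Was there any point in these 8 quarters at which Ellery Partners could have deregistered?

Quarters below $14,000: Q2 2022, Q4 2022, Q1 2023, Q2 2023, Q3 2023, Q4 2023, Q1 2024.
Longest run of consecutive quarters below the threshold: 6.
6 ≥ 4, so Ellery Partners became eligible.

Yes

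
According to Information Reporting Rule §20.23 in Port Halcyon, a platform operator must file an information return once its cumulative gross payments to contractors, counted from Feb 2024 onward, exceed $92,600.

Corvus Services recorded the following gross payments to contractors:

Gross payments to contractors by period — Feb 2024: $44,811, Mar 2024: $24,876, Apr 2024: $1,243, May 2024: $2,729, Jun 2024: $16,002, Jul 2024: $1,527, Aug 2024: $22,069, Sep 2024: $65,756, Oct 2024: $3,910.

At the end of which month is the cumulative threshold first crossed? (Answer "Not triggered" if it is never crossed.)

Through Feb 2024: $44,811
Through Mar 2024: $69,687
Through Apr 2024: $70,930
Through May 2024: $73,659
Through Jun 2024: $89,661
Through Jul 2024: $91,188
Through Aug 2024: $113,257 ← exceeds threshold

Aug 2024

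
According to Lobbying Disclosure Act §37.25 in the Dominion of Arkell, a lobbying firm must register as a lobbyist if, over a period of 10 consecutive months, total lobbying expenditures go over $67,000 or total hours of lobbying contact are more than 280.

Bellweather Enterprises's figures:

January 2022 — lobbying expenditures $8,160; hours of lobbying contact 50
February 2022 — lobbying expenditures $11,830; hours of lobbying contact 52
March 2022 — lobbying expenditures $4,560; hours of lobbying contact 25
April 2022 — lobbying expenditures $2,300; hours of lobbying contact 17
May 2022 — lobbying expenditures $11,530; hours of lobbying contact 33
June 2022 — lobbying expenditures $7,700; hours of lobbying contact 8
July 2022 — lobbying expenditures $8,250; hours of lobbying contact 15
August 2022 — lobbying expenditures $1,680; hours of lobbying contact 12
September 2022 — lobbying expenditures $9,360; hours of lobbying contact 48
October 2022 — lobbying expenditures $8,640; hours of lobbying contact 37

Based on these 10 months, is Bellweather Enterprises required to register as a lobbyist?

Yes

Total lobbying expenditures: $8,160 + $11,830 + $4,560 + $2,300 + $11,530 + $7,700 + $8,250 + $1,680 + $9,360 + $8,640 = $74,010 (> $67,000).
Total hours of lobbying contact: 50 + 52 + 25 + 17 + 33 + 8 + 15 + 12 + 48 + 37 = 297 (> 280).
The test is 'or': at least one threshold is exceeded.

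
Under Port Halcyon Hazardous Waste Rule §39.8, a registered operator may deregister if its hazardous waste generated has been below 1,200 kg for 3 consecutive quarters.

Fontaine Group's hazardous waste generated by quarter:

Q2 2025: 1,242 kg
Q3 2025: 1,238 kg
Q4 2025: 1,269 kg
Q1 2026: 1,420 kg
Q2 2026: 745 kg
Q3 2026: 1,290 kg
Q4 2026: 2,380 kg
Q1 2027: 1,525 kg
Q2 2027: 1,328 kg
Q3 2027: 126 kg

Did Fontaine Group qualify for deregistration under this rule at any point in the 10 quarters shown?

Quarters below 1,200 kg: Q2 2026, Q3 2027.
Longest run of consecutive quarters below the threshold: 1.
1 < 3, so Fontaine Group never became eligible.

No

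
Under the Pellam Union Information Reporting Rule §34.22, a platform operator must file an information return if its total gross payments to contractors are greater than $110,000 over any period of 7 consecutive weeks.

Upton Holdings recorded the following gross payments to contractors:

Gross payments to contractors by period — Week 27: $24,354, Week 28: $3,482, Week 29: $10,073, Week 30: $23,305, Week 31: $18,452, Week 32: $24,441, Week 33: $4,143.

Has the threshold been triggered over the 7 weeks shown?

Total gross payments to contractors: $24,354 + $3,482 + $10,073 + $23,305 + $18,452 + $24,441 + $4,143 = $108,250.
$108,250 ≤ $110,000, so the threshold is not exceeded.

No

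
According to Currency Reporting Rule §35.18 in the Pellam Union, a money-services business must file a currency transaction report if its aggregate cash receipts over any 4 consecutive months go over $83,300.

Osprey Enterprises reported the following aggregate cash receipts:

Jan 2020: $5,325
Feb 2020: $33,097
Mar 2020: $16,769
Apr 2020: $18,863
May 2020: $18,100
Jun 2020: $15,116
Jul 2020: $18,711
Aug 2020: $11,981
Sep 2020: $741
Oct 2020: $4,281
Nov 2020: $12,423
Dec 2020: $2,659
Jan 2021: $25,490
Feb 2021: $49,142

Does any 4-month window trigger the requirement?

Jan 2020–Apr 2020: $5,325 + $33,097 + $16,769 + $18,863 = $74,054 (under)
Feb 2020–May 2020: $33,097 + $16,769 + $18,863 + $18,100 = $86,829 (over)
Mar 2020–Jun 2020: $16,769 + $18,863 + $18,100 + $15,116 = $68,848 (under)
Apr 2020–Jul 2020: $18,863 + $18,100 + $15,116 + $18,711 = $70,790 (under)
May 2020–Aug 2020: $18,100 + $15,116 + $18,711 + $11,981 = $63,908 (under)
Jun 2020–Sep 2020: $15,116 + $18,711 + $11,981 + $741 = $46,549 (under)
Jul 2020–Oct 2020: $18,711 + $11,981 + $741 + $4,281 = $35,714 (under)
Aug 2020–Nov 2020: $11,981 + $741 + $4,281 + $12,423 = $29,426 (under)
Sep 2020–Dec 2020: $741 + $4,281 + $12,423 + $2,659 = $20,104 (under)
Oct 2020–Jan 2021: $4,281 + $12,423 + $2,659 + $25,490 = $44,853 (under)
Nov 2020–Feb 2021: $12,423 + $2,659 + $25,490 + $49,142 = $89,714 (over)
At least one window exceeds $83,300.

Yes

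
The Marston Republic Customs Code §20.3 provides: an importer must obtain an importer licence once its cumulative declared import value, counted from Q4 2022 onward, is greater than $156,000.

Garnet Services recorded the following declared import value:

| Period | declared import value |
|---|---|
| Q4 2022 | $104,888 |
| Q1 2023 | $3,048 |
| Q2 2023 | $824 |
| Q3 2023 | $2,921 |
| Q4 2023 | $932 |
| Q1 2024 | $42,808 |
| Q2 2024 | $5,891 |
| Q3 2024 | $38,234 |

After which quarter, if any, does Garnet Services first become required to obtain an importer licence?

Q2 2024

Through Q4 2022: $104,888
Through Q1 2023: $107,936
Through Q2 2023: $108,760
Through Q3 2023: $111,681
Through Q4 2023: $112,613
Through Q1 2024: $155,421
Through Q2 2024: $161,312 ← exceeds threshold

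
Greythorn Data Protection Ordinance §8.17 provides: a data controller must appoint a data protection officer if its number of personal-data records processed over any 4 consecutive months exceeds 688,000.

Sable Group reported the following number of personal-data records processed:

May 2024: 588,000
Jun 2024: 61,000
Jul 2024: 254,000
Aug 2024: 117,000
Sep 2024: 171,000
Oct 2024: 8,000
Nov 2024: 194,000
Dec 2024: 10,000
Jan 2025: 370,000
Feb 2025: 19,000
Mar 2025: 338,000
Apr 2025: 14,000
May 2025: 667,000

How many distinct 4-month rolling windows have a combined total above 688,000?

4

May 2024–Aug 2024: 588,000 + 61,000 + 254,000 + 117,000 = 1,020,000 (over)
Jun 2024–Sep 2024: 61,000 + 254,000 + 117,000 + 171,000 = 603,000 (under)
Jul 2024–Oct 2024: 254,000 + 117,000 + 171,000 + 8,000 = 550,000 (under)
Aug 2024–Nov 2024: 117,000 + 171,000 + 8,000 + 194,000 = 490,000 (under)
Sep 2024–Dec 2024: 171,000 + 8,000 + 194,000 + 10,000 = 383,000 (under)
Oct 2024–Jan 2025: 8,000 + 194,000 + 10,000 + 370,000 = 582,000 (under)
Nov 2024–Feb 2025: 194,000 + 10,000 + 370,000 + 19,000 = 593,000 (under)
Dec 2024–Mar 2025: 10,000 + 370,000 + 19,000 + 338,000 = 737,000 (over)
Jan 2025–Apr 2025: 370,000 + 19,000 + 338,000 + 14,000 = 741,000 (over)
Feb 2025–May 2025: 19,000 + 338,000 + 14,000 + 667,000 = 1,038,000 (over)
4 windows exceed the threshold.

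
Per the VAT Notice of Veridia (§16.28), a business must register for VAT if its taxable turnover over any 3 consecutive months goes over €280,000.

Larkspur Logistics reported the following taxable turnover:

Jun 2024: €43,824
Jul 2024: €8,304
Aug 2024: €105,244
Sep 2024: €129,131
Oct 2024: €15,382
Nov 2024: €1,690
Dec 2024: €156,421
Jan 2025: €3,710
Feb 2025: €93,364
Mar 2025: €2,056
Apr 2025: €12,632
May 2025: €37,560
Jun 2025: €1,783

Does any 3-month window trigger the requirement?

Jun 2024–Aug 2024: €43,824 + €8,304 + €105,244 = €157,372 (under)
Jul 2024–Sep 2024: €8,304 + €105,244 + €129,131 = €242,679 (under)
Aug 2024–Oct 2024: €105,244 + €129,131 + €15,382 = €249,757 (under)
Sep 2024–Nov 2024: €129,131 + €15,382 + €1,690 = €146,203 (under)
Oct 2024–Dec 2024: €15,382 + €1,690 + €156,421 = €173,493 (under)
Nov 2024–Jan 2025: €1,690 + €156,421 + €3,710 = €161,821 (under)
Dec 2024–Feb 2025: €156,421 + €3,710 + €93,364 = €253,495 (under)
Jan 2025–Mar 2025: €3,710 + €93,364 + €2,056 = €99,130 (under)
Feb 2025–Apr 2025: €93,364 + €2,056 + €12,632 = €108,052 (under)
Mar 2025–May 2025: €2,056 + €12,632 + €37,560 = €52,248 (under)
Apr 2025–Jun 2025: €12,632 + €37,560 + €1,783 = €51,975 (under)
No window exceeds €280,000.

No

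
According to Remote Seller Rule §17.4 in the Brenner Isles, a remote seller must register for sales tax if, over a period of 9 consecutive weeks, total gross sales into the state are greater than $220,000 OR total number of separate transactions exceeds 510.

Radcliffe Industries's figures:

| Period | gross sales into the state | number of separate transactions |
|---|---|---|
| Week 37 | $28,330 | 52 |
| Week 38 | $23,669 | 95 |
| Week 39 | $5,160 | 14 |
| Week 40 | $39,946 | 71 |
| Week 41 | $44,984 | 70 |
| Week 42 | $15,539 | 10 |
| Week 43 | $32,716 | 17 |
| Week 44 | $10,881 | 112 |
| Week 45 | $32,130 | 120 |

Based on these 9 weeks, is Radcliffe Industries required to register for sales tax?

Total gross sales into the state: $28,330 + $23,669 + $5,160 + $39,946 + $44,984 + $15,539 + $32,716 + $10,881 + $32,130 = $233,355 (> $220,000).
Total number of separate transactions: 52 + 95 + 14 + 71 + 70 + 10 + 17 + 112 + 120 = 561 (> 510).
The test is 'or': at least one threshold is exceeded.

Yes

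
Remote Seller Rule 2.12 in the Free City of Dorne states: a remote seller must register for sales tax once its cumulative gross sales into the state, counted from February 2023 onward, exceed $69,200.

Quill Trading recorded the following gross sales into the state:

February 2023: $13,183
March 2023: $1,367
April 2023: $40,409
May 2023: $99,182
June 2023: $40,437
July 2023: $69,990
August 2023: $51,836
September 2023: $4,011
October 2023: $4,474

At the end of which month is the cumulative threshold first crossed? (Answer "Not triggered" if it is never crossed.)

Through February 2023: $13,183
Through March 2023: $14,550
Through April 2023: $54,959
Through May 2023: $154,141 ← exceeds threshold

May 2023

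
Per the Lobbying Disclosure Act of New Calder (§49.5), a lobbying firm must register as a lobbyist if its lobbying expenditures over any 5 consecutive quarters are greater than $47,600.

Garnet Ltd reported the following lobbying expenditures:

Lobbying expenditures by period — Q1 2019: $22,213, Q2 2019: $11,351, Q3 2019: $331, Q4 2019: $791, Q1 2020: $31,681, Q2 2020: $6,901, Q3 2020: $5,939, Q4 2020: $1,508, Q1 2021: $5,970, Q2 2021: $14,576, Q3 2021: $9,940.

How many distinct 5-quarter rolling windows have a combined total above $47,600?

3

Q1 2019–Q1 2020: $22,213 + $11,351 + $331 + $791 + $31,681 = $66,367 (over)
Q2 2019–Q2 2020: $11,351 + $331 + $791 + $31,681 + $6,901 = $51,055 (over)
Q3 2019–Q3 2020: $331 + $791 + $31,681 + $6,901 + $5,939 = $45,643 (under)
Q4 2019–Q4 2020: $791 + $31,681 + $6,901 + $5,939 + $1,508 = $46,820 (under)
Q1 2020–Q1 2021: $31,681 + $6,901 + $5,939 + $1,508 + $5,970 = $51,999 (over)
Q2 2020–Q2 2021: $6,901 + $5,939 + $1,508 + $5,970 + $14,576 = $34,894 (under)
Q3 2020–Q3 2021: $5,939 + $1,508 + $5,970 + $14,576 + $9,940 = $37,933 (under)
3 windows exceed the threshold.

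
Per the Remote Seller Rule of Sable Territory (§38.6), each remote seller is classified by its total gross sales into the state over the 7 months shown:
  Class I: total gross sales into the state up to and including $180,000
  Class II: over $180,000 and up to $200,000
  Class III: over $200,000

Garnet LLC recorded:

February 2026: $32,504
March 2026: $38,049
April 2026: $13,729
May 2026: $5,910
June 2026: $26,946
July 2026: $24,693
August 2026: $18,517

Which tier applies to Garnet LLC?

Class I

Total gross sales into the state: $32,504 + $38,049 + $13,729 + $5,910 + $26,946 + $24,693 + $18,517 = $160,348.
$160,348 ≤ $180,000, so Class I applies.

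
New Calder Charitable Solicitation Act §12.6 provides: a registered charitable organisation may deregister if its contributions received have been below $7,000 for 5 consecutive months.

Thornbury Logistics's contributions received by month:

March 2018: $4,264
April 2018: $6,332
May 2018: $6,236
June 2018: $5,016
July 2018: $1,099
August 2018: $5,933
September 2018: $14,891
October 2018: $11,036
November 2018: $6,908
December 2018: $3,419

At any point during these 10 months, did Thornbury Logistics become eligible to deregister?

Yes

Months below $7,000: March 2018, April 2018, May 2018, June 2018, July 2018, August 2018, November 2018, December 2018.
Longest run of consecutive months below the threshold: 6.
6 ≥ 5, so Thornbury Logistics became eligible.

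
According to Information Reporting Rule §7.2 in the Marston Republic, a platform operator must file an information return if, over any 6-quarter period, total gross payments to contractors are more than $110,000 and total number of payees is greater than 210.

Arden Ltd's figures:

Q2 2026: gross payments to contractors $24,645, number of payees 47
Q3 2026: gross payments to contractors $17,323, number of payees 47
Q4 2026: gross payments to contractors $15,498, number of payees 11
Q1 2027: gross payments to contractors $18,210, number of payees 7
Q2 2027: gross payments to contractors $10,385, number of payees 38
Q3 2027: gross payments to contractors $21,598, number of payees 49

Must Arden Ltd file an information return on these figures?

No

Total gross payments to contractors: $24,645 + $17,323 + $15,498 + $18,210 + $10,385 + $21,598 = $107,659 (≤ $110,000).
Total number of payees: 47 + 47 + 11 + 7 + 38 + 49 = 199 (≤ 210).
The test is 'and': the rule requires both, and at least one is not exceeded.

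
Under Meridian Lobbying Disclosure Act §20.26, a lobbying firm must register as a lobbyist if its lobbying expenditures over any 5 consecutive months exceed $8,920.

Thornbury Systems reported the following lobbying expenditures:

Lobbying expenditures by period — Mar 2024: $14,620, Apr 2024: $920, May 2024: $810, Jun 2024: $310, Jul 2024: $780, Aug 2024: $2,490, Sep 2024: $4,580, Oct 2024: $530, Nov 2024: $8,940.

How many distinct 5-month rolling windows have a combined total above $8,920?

3

Mar 2024–Jul 2024: $14,620 + $920 + $810 + $310 + $780 = $17,440 (over)
Apr 2024–Aug 2024: $920 + $810 + $310 + $780 + $2,490 = $5,310 (under)
May 2024–Sep 2024: $810 + $310 + $780 + $2,490 + $4,580 = $8,970 (over)
Jun 2024–Oct 2024: $310 + $780 + $2,490 + $4,580 + $530 = $8,690 (under)
Jul 2024–Nov 2024: $780 + $2,490 + $4,580 + $530 + $8,940 = $17,320 (over)
3 windows exceed the threshold.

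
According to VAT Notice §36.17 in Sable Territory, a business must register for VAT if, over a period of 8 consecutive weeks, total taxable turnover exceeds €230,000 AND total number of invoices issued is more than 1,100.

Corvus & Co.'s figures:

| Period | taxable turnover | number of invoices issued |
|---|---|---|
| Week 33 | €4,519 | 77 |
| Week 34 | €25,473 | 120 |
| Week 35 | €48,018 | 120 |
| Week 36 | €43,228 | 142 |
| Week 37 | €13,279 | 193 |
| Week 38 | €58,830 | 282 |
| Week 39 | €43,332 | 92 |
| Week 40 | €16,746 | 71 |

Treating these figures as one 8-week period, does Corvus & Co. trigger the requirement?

No

Total taxable turnover: €4,519 + €25,473 + €48,018 + €43,228 + €13,279 + €58,830 + €43,332 + €16,746 = €253,425 (> €230,000).
Total number of invoices issued: 77 + 120 + 120 + 142 + 193 + 282 + 92 + 71 = 1,097 (≤ 1,100).
The test is 'and': the rule requires both, and at least one is not exceeded.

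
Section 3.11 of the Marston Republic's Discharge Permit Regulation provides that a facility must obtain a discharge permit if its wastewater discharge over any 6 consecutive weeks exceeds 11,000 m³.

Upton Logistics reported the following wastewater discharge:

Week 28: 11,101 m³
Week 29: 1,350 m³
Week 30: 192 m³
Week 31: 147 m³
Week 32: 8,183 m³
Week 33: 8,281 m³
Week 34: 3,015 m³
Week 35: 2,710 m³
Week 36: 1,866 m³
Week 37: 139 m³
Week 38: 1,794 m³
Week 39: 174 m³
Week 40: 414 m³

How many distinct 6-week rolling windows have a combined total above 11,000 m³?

6

Week 28–Week 33: 11,101 m³ + 1,350 m³ + 192 m³ + 147 m³ + 8,183 m³ + 8,281 m³ = 29,254 m³ (over)
Week 29–Week 34: 1,350 m³ + 192 m³ + 147 m³ + 8,183 m³ + 8,281 m³ + 3,015 m³ = 21,168 m³ (over)
Week 30–Week 35: 192 m³ + 147 m³ + 8,183 m³ + 8,281 m³ + 3,015 m³ + 2,710 m³ = 22,528 m³ (over)
Week 31–Week 36: 147 m³ + 8,183 m³ + 8,281 m³ + 3,015 m³ + 2,710 m³ + 1,866 m³ = 24,202 m³ (over)
Week 32–Week 37: 8,183 m³ + 8,281 m³ + 3,015 m³ + 2,710 m³ + 1,866 m³ + 139 m³ = 24,194 m³ (over)
Week 33–Week 38: 8,281 m³ + 3,015 m³ + 2,710 m³ + 1,866 m³ + 139 m³ + 1,794 m³ = 17,805 m³ (over)
Week 34–Week 39: 3,015 m³ + 2,710 m³ + 1,866 m³ + 139 m³ + 1,794 m³ + 174 m³ = 9,698 m³ (under)
Week 35–Week 40: 2,710 m³ + 1,866 m³ + 139 m³ + 1,794 m³ + 174 m³ + 414 m³ = 7,097 m³ (under)
6 windows exceed the threshold.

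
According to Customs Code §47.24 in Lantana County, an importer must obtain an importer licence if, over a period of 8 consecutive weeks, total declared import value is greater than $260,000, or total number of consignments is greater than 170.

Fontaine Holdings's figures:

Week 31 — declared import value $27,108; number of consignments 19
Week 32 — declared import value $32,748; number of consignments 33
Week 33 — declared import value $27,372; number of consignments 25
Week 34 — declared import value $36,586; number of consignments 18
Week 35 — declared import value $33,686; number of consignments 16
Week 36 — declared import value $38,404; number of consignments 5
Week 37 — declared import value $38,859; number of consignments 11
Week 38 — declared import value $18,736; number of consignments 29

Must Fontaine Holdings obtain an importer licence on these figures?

No

Total declared import value: $27,108 + $32,748 + $27,372 + $36,586 + $33,686 + $38,404 + $38,859 + $18,736 = $253,499 (≤ $260,000).
Total number of consignments: 19 + 33 + 25 + 18 + 16 + 5 + 11 + 29 = 156 (≤ 170).
The test is 'or': neither threshold is exceeded.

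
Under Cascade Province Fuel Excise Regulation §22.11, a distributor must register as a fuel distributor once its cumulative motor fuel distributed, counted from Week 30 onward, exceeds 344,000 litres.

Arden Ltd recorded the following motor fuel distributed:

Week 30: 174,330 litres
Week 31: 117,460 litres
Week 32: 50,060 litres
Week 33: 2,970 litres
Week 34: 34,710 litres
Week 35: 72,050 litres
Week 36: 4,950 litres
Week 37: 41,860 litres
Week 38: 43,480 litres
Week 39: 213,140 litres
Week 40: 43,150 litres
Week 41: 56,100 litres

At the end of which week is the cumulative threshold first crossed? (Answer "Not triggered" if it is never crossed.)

Through Week 30: 174,330 litres
Through Week 31: 291,790 litres
Through Week 32: 341,850 litres
Through Week 33: 344,820 litres ← exceeds threshold

Week 33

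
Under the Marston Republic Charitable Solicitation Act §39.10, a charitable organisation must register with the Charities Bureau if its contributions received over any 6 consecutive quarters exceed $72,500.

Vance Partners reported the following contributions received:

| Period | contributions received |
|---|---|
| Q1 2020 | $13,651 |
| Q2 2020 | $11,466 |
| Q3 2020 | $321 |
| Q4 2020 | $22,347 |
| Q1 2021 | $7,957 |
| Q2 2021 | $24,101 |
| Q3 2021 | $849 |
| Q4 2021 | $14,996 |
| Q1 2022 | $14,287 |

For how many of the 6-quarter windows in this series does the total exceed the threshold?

Q1 2020–Q2 2021: $13,651 + $11,466 + $321 + $22,347 + $7,957 + $24,101 = $79,843 (over)
Q2 2020–Q3 2021: $11,466 + $321 + $22,347 + $7,957 + $24,101 + $849 = $67,041 (under)
Q3 2020–Q4 2021: $321 + $22,347 + $7,957 + $24,101 + $849 + $14,996 = $70,571 (under)
Q4 2020–Q1 2022: $22,347 + $7,957 + $24,101 + $849 + $14,996 + $14,287 = $84,537 (over)
2 windows exceed the threshold.

2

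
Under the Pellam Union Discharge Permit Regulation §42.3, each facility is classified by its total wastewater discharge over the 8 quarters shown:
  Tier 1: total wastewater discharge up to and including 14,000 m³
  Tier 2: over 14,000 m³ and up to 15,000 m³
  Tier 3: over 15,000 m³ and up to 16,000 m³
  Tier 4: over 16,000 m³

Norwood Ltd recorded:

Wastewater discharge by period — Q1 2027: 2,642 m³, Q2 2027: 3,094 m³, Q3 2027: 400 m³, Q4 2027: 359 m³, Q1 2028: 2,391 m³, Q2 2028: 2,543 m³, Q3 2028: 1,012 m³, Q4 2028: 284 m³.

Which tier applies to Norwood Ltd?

Total wastewater discharge: 2,642 m³ + 3,094 m³ + 400 m³ + 359 m³ + 2,391 m³ + 2,543 m³ + 1,012 m³ + 284 m³ = 12,725 m³.
12,725 m³ ≤ 14,000 m³, so Tier 1 applies.

Tier 1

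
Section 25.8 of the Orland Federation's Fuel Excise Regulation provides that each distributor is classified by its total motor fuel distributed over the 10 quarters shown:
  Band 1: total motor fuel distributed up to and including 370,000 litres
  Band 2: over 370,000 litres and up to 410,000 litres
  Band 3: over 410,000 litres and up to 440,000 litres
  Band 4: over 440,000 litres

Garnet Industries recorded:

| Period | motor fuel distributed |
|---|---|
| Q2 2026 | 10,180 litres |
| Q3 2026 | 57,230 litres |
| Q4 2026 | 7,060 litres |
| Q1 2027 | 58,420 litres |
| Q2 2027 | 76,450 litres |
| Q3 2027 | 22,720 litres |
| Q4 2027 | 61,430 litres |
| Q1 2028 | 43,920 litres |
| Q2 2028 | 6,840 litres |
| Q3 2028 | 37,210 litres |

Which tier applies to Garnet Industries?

Total motor fuel distributed: 10,180 litres + 57,230 litres + 7,060 litres + 58,420 litres + 76,450 litres + 22,720 litres + 61,430 litres + 43,920 litres + 6,840 litres + 37,210 litres = 381,460 litres.
370,000 litres < 381,460 litres ≤ 410,000 litres, so Band 2 applies.

Band 2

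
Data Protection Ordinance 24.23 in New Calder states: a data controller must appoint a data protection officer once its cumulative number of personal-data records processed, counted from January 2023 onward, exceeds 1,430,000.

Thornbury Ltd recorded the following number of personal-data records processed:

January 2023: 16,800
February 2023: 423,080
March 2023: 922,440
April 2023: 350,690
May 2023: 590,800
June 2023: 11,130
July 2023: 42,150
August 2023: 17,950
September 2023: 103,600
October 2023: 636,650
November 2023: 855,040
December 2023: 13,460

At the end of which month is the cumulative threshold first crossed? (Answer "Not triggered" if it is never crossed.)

April 2023

Through January 2023: 16,800
Through February 2023: 439,880
Through March 2023: 1,362,320
Through April 2023: 1,713,010 ← exceeds threshold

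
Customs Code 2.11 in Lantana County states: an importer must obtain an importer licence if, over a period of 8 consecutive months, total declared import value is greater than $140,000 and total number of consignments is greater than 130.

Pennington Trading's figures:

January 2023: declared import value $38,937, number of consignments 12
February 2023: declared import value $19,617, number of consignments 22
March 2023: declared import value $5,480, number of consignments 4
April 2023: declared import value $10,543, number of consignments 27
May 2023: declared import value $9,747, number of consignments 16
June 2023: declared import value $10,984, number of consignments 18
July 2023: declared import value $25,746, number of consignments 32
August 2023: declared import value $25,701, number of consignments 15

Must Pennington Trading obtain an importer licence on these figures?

Total declared import value: $38,937 + $19,617 + $5,480 + $10,543 + $9,747 + $10,984 + $25,746 + $25,701 = $146,755 (> $140,000).
Total number of consignments: 12 + 22 + 4 + 27 + 16 + 18 + 32 + 15 = 146 (> 130).
The test is 'and': both thresholds are exceeded.

Yes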